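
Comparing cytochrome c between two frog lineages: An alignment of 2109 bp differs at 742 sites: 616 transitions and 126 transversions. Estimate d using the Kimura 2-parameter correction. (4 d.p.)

0.5481

P = 616/2109 ≈ 0.292082 and Q = 126/2109 ≈ 0.059744.
Under the Kimura two-parameter model, d = −½ ln(1 − 2P − Q) − ¼ ln(1 − 2Q).
1 − 2P − Q = 0.356092, giving −½ ln(0.356092) = 0.516283.
1 − 2Q = 0.880512, giving −¼ ln(0.880512) = 0.031813.
d = 0.516283 + 0.031813 = 0.548096.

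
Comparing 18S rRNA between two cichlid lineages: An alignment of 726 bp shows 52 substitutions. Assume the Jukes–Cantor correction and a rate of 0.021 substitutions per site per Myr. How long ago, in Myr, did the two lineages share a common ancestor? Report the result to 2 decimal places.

p = 52/726 ≈ 0.071625.
d = −(3/4) ln(1 − 4p/3) = −0.75 ln(1 − 0.0955) = −0.75 ln(0.9045)
  = −0.75 × (-0.100373) = 0.075280 substitutions/site.
Under a molecular clock d = 2μt, so t = d/(2μ) = 0.075280 / (2 × 0.021) = 1.79 Myr.

1.79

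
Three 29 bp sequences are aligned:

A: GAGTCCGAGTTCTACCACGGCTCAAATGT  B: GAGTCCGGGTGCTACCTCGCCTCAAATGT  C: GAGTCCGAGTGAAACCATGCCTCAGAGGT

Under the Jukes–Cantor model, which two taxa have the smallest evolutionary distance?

A and B

A–B: 4/29 differ, p = 0.138, d = 0.152.
A–C: 7/29 differ, p = 0.241, d = 0.291.
B–C: 7/29 differ, p = 0.241, d = 0.291.
The smallest distance is between A and B.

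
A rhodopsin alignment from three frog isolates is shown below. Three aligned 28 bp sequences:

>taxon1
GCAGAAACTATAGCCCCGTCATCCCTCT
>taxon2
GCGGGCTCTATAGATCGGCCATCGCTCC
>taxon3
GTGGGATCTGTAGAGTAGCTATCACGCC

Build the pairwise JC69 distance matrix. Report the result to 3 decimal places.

d(taxon1,taxon2) = 0.485, d(taxon1,taxon3) = 0.824, d(taxon2,taxon3) = 0.420

taxon1–taxon2: 10/28 sites differ → p ≈ 0.357143, d = −0.75 ln(1 − 0.476191) = 0.484971 ≈ 0.485.
taxon1–taxon3: 14/28 sites differ → p = 0.5, d = −0.75 ln(1 − 0.666667) = 0.823960 ≈ 0.824.
taxon2–taxon3: 9/28 sites differ → p ≈ 0.321429, d = −0.75 ln(1 − 0.428572) = 0.419713 ≈ 0.420.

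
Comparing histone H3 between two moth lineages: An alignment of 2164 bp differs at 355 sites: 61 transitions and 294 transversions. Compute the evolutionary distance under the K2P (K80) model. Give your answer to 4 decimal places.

P = 61/2164 ≈ 0.028189 and Q = 294/2164 ≈ 0.13586.
Under the Kimura two-parameter model, d = −½ ln(1 − 2P − Q) − ¼ ln(1 − 2Q).
1 − 2P − Q = 0.807762, giving −½ ln(0.807762) = 0.106744.
1 − 2Q = 0.72828, giving −¼ ln(0.72828) = 0.079267.
d = 0.106744 + 0.079267 = 0.186011.

0.1860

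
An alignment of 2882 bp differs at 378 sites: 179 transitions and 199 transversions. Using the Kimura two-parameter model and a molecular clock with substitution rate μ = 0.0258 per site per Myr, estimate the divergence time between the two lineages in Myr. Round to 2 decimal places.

P = 179/2882 ≈ 0.06211 and Q = 199/2882 ≈ 0.069049.
Under the Kimura two-parameter model, d = −½ ln(1 − 2P − Q) − ¼ ln(1 − 2Q).
1 − 2P − Q = 0.806731, giving −½ ln(0.806731) = 0.107382.
1 − 2Q = 0.861902, giving −¼ ln(0.861902) = 0.037153.
d = 0.107382 + 0.037153 = 0.144535.
Under a molecular clock d = 2μt, so t = d/(2μ) = 0.144535 / (2 × 0.0258) = 2.80 Myr.

2.80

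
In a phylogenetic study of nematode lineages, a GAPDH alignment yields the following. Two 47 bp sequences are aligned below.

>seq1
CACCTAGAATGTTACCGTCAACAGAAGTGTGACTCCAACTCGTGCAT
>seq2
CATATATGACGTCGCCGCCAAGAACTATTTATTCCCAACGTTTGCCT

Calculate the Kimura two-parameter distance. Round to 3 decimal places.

0.781

Of 47 sites, 12 differences are transitions and 10 are transversions, so P = 12/47 ≈ 0.255319 and Q = 10/47 ≈ 0.212766.
Under the Kimura two-parameter model, d = −½ ln(1 − 2P − Q) − ¼ ln(1 − 2Q).
1 − 2P − Q = 0.276596, giving −½ ln(0.276596) = 0.642599.
1 − 2Q = 0.574468, giving −¼ ln(0.574468) = 0.138578.
d = 0.642599 + 0.138578 = 0.781177.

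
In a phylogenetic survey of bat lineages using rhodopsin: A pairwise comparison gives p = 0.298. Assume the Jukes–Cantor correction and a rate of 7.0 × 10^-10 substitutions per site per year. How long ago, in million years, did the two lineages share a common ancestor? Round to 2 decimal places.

271.28

d = −(3/4) ln(1 − 4p/3) = −0.75 ln(1 − 0.397333) = −0.75 ln(0.602667)
  = −0.75 × (-0.506390) = 0.379793 substitutions/site.
Under a molecular clock d = 2μt, so t = d/(2μ) = 0.379793 / (2 × 7.0 × 10^-10) = 271.28 million years.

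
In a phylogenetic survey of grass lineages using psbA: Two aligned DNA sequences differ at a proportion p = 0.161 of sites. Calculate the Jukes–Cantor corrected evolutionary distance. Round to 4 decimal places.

0.1812

d = −(3/4) ln(1 − 4p/3) = −0.75 ln(1 − 0.214667) = −0.75 ln(0.785333)
  = −0.75 × (-0.241647) = 0.181235 substitutions/site.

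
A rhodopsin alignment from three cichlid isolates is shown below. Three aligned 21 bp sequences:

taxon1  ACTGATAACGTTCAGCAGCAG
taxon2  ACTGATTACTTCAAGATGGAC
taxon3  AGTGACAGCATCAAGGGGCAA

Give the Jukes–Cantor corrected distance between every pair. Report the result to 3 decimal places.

taxon1–taxon2: 8/21 sites differ → p ≈ 0.380952, d = −0.75 ln(1 − 0.507936) = 0.531860 ≈ 0.532.
taxon1–taxon3: 9/21 sites differ → p ≈ 0.428571, d = −0.75 ln(1 − 0.571428) = 0.635472 ≈ 0.635.
taxon2–taxon3: 9/21 sites differ → p ≈ 0.428571, d = −0.75 ln(1 − 0.571428) = 0.635472 ≈ 0.635.

d(taxon1,taxon2) = 0.532, d(taxon1,taxon3) = 0.635, d(taxon2,taxon3) = 0.635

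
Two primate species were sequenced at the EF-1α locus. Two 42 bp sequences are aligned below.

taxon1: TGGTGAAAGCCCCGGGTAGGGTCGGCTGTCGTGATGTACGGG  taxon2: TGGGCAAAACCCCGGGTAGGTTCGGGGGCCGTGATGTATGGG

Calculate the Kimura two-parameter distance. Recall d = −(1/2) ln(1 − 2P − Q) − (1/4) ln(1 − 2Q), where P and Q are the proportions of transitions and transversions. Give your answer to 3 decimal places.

Of 42 sites, 3 differences are transitions and 5 are transversions, so P = 3/42 ≈ 0.071429 and Q = 5/42 ≈ 0.119048.
Under the Kimura two-parameter model, d = −½ ln(1 − 2P − Q) − ¼ ln(1 − 2Q).
1 − 2P − Q = 0.738094, giving −½ ln(0.738094) = 0.151842.
1 − 2Q = 0.761904, giving −¼ ln(0.761904) = 0.067984.
d = 0.151842 + 0.067984 = 0.219826.

0.220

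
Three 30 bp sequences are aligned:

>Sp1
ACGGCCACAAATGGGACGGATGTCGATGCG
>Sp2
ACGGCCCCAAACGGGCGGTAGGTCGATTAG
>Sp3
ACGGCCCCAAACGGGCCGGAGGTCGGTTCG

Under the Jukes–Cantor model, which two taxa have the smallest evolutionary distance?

Sp2 and Sp3

Sp1–Sp2: 8/30 differ, p = 0.267, d = 0.330.
Sp1–Sp3: 6/30 differ, p = 0.200, d = 0.233.
Sp2–Sp3: 4/30 differ, p = 0.133, d = 0.147.
The smallest distance is between Sp2 and Sp3.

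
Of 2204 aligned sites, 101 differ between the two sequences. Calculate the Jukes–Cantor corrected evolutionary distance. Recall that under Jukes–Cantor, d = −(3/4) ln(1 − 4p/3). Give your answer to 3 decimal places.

p = 101/2204 ≈ 0.045826.
d = −(3/4) ln(1 − 4p/3) = −0.75 ln(1 − 0.061101) = −0.75 ln(0.938899)
  = −0.75 × (-0.063047) = 0.047285 substitutions/site.

0.047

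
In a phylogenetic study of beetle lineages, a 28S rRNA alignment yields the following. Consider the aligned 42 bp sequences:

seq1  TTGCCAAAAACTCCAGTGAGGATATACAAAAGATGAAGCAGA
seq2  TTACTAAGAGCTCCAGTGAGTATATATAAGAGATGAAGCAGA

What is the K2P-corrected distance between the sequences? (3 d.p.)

0.197

Of 42 sites, 6 differences are transitions and 1 are transversions, so P = 6/42 ≈ 0.142857 and Q = 1/42 ≈ 0.02381.
Under the Kimura two-parameter model, d = −½ ln(1 − 2P − Q) − ¼ ln(1 − 2Q).
1 − 2P − Q = 0.690476, giving −½ ln(0.690476) = 0.185187.
1 − 2Q = 0.95238, giving −¼ ln(0.95238) = 0.012198.
d = 0.185187 + 0.012198 = 0.197385.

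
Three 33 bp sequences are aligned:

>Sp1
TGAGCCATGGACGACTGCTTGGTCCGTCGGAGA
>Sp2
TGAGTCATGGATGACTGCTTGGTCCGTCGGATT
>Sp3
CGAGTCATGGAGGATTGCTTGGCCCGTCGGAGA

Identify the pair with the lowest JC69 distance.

Sp1 and Sp2

Sp1–Sp2: 4/33 differ, p = 0.121, d = 0.132.
Sp1–Sp3: 5/33 differ, p = 0.152, d = 0.169.
Sp2–Sp3: 6/33 differ, p = 0.182, d = 0.208.
The smallest distance is between Sp1 and Sp2.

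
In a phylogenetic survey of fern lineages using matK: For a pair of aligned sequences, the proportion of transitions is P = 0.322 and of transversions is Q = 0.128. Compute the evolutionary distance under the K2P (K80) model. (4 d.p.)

Under the Kimura two-parameter model, d = −½ ln(1 − 2P − Q) − ¼ ln(1 − 2Q).
1 − 2P − Q = 0.228, giving −½ ln(0.228) = 0.739205.
1 − 2Q = 0.744, giving −¼ ln(0.744) = 0.073929.
d = 0.739205 + 0.073929 = 0.813134.

0.8131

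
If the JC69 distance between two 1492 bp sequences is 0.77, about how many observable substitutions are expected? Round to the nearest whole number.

718

Invert JC69: p = (3/4)(1 − e^(−4d/3)) = 0.75 × (1 − e^(-1.026667)) = 0.75 × (1 − 0.358199) = 0.481351.
Expected differing sites = pL ≈ 0.481351 × 1492 = 718.175692 ≈ 718.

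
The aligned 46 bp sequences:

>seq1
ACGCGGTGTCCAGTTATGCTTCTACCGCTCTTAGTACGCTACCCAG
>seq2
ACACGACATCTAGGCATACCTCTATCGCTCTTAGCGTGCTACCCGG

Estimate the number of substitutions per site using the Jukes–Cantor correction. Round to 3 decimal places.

0.390

The sequences differ at 14 of 46 sites, so p = 14/46 ≈ 0.304348.
d = −(3/4) ln(1 − 4p/3) = −0.75 ln(1 − 0.405797) = −0.75 ln(0.594203)
  = −0.75 × (-0.520534) = 0.390401 substitutions/site.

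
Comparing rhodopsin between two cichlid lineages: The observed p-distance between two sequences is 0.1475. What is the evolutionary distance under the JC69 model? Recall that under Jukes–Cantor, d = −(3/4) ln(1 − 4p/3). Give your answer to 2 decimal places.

d = −(3/4) ln(1 − 4p/3) = −0.75 ln(1 − 0.196667) = −0.75 ln(0.803333)
  = −0.75 × (-0.218986) = 0.164240 substitutions/site.

0.16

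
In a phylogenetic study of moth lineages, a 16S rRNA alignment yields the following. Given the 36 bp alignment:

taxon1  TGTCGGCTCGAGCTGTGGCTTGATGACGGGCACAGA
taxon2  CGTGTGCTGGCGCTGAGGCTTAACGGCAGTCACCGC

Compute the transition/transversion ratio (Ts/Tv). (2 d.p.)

0.63

Transitions are A↔G and C↔T; transversions are all other mismatches.
Transitions: 5. Transversions: 8.
R = 5/8 = 0.625 ≈ 0.63 (to 2 d.p.).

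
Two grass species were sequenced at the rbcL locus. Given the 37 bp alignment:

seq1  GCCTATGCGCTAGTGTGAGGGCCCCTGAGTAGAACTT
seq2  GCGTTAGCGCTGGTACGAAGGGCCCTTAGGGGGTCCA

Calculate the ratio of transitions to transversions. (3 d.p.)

0.875

Transitions are A↔G and C↔T; transversions are all other mismatches.
Transitions: 7. Transversions: 8.
R = 7/8 = 0.875.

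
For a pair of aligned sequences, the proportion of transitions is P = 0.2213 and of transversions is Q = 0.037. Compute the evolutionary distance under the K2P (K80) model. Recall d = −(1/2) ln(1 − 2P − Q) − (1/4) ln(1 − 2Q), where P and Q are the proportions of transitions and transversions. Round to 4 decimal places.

0.3458

Under the Kimura two-parameter model, d = −½ ln(1 − 2P − Q) − ¼ ln(1 − 2Q).
1 − 2P − Q = 0.5204, giving −½ ln(0.5204) = 0.326579.
1 − 2Q = 0.926, giving −¼ ln(0.926) = 0.019220.
d = 0.326579 + 0.019220 = 0.345799.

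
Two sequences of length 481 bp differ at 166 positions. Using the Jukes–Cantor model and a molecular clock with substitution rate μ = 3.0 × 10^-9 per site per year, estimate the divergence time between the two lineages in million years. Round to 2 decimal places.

77.06

p = 166/481 ≈ 0.345114.
d = −(3/4) ln(1 − 4p/3) = −0.75 ln(1 − 0.460152) = −0.75 ln(0.539848)
  = −0.75 × (-0.616468) = 0.462351 substitutions/site.
Under a molecular clock d = 2μt, so t = d/(2μ) = 0.462351 / (2 × 3.0 × 10^-9) = 77.06 million years.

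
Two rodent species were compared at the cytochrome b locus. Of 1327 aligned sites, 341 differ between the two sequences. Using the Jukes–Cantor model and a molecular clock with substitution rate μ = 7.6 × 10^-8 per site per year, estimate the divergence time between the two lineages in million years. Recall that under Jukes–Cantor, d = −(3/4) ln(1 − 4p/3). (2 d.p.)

2.07

p = 341/1327 ≈ 0.256971.
d = −(3/4) ln(1 − 4p/3) = −0.75 ln(1 − 0.342628) = −0.75 ln(0.657372)
  = −0.75 × (-0.419505) = 0.314629 substitutions/site.
Under a molecular clock d = 2μt, so t = d/(2μ) = 0.314629 / (2 × 7.6 × 10^-8) = 2.07 million years.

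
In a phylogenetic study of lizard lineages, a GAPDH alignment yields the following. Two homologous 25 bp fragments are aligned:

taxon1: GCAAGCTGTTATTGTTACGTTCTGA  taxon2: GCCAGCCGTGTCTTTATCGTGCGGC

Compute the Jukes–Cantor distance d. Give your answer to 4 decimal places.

0.6626

The sequences differ at 11 of 25 sites, so p = 11/25 = 0.44.
d = −(3/4) ln(1 − 4p/3) = −0.75 ln(1 − 0.586667) = −0.75 ln(0.413333)
  = −0.75 × (-0.883502) = 0.662627 substitutions/site.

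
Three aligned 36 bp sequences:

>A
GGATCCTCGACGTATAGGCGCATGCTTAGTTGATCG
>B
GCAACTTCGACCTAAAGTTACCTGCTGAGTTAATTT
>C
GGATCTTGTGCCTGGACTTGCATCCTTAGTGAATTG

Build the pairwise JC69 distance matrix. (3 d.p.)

A–B: 13/36 sites differ → p ≈ 0.361111, d = −0.75 ln(1 − 0.481481) = 0.492584 ≈ 0.493.
A–C: 14/36 sites differ → p ≈ 0.388889, d = −0.75 ln(1 − 0.518519) = 0.548166 ≈ 0.548.
B–C: 14/36 sites differ → p ≈ 0.388889, d = −0.75 ln(1 − 0.518519) = 0.548166 ≈ 0.548.

d(A,B) = 0.493, d(A,C) = 0.548, d(B,C) = 0.548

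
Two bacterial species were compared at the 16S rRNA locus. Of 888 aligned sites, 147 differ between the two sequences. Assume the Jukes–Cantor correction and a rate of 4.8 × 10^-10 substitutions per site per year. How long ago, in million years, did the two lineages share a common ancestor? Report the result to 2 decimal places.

p = 147/888 ≈ 0.165541.
d = −(3/4) ln(1 − 4p/3) = −0.75 ln(1 − 0.220721) = −0.75 ln(0.779279)
  = −0.75 × (-0.249386) = 0.187040 substitutions/site.
Under a molecular clock d = 2μt, so t = d/(2μ) = 0.187040 / (2 × 4.8 × 10^-10) = 194.83 million years.

194.83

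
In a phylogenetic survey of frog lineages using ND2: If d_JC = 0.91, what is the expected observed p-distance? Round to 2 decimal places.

p = (3/4)(1 − e^(−4d/3)) = 0.75 × (1 − e^(-1.213333)) = 0.75 × (1 − 0.297205) = 0.527096.

0.53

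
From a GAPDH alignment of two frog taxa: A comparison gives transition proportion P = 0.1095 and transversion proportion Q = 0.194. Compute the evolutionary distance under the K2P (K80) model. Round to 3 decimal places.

Under the Kimura two-parameter model, d = −½ ln(1 − 2P − Q) − ¼ ln(1 − 2Q).
1 − 2P − Q = 0.587, giving −½ ln(0.587) = 0.266365.
1 − 2Q = 0.612, giving −¼ ln(0.612) = 0.122756.
d = 0.266365 + 0.122756 = 0.389121.

0.389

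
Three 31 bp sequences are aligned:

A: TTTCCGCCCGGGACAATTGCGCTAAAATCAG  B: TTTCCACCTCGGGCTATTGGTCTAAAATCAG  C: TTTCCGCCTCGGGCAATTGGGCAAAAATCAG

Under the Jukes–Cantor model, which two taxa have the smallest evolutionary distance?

A–B: 7/31 differ, p = 0.226, d = 0.269.
A–C: 5/31 differ, p = 0.161, d = 0.182.
B–C: 4/31 differ, p = 0.129, d = 0.142.
The smallest distance is between B and C.

B and C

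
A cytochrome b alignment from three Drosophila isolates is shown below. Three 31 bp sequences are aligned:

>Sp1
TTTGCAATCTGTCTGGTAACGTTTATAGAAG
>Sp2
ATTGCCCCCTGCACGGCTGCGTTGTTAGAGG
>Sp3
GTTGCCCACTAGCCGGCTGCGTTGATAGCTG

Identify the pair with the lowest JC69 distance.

Sp2 and Sp3

Sp1–Sp2: 13/31 differ, p = 0.419, d = 0.614.
Sp1–Sp3: 13/31 differ, p = 0.419, d = 0.614.
Sp2–Sp3: 8/31 differ, p = 0.258, d = 0.316.
The smallest distance is between Sp2 and Sp3.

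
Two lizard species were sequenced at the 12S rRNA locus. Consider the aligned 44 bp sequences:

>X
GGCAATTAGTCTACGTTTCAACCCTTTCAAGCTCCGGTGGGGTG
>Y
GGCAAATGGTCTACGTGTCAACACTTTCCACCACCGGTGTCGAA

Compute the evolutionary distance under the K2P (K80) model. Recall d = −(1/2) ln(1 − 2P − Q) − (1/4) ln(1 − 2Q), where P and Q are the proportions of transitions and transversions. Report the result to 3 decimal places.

0.307

Of 44 sites, 2 differences are transitions and 9 are transversions, so P = 2/44 ≈ 0.045455 and Q = 9/44 ≈ 0.204545.
Under the Kimura two-parameter model, d = −½ ln(1 − 2P − Q) − ¼ ln(1 − 2Q).
1 − 2P − Q = 0.704545, giving −½ ln(0.704545) = 0.175102.
1 − 2Q = 0.59091, giving −¼ ln(0.59091) = 0.131523.
d = 0.175102 + 0.131523 = 0.306625.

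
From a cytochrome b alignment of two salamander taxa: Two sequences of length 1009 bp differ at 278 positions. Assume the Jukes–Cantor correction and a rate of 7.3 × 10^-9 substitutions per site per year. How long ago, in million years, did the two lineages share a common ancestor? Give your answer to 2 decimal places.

p = 278/1009 ≈ 0.27552.
d = −(3/4) ln(1 − 4p/3) = −0.75 ln(1 − 0.36736) = −0.75 ln(0.63264)
  = −0.75 × (-0.457854) = 0.343391 substitutions/site.
Under a molecular clock d = 2μt, so t = d/(2μ) = 0.343391 / (2 × 7.3 × 10^-9) = 23.52 million years.

23.52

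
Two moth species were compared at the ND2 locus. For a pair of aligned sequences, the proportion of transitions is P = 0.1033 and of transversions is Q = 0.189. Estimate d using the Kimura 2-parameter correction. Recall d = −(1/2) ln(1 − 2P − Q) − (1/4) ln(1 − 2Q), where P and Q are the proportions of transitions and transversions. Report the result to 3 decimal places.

0.370

Under the Kimura two-parameter model, d = −½ ln(1 − 2P − Q) − ¼ ln(1 − 2Q).
1 − 2P − Q = 0.6044, giving −½ ln(0.6044) = 0.251760.
1 − 2Q = 0.622, giving −¼ ln(0.622) = 0.118704.
d = 0.251760 + 0.118704 = 0.370464.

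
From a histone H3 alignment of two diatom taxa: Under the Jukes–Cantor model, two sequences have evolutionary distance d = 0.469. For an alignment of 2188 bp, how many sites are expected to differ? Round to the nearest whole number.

763

Invert JC69: p = (3/4)(1 − e^(−4d/3)) = 0.75 × (1 − e^(-0.625333)) = 0.75 × (1 − 0.535083) = 0.348688.
Expected differing sites = pL ≈ 0.348688 × 2188 = 762.929344 ≈ 763.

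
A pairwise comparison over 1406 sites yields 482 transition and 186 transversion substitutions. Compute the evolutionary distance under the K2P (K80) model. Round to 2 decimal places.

0.93

P = 482/1406 ≈ 0.342817 and Q = 186/1406 ≈ 0.13229.
Under the Kimura two-parameter model, d = −½ ln(1 − 2P − Q) − ¼ ln(1 − 2Q).
1 − 2P − Q = 0.182076, giving −½ ln(0.182076) = 0.851666.
1 − 2Q = 0.73542, giving −¼ ln(0.73542) = 0.076828.
d = 0.851666 + 0.076828 = 0.928494.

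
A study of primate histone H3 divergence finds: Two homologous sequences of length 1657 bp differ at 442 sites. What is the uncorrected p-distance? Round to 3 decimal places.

0.267

p = 442/1657 = 0.266747… ≈ 0.267 (to 3 d.p.).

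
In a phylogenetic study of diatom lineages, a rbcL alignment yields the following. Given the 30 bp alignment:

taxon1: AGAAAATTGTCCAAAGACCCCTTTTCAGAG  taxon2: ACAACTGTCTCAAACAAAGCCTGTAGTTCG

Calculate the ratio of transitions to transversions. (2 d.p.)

0.07

Transitions are A↔G and C↔T; transversions are all other mismatches.
Transitions: 1. Transversions: 15.
R = 1/15 = 0.066666… ≈ 0.07 (to 2 d.p.).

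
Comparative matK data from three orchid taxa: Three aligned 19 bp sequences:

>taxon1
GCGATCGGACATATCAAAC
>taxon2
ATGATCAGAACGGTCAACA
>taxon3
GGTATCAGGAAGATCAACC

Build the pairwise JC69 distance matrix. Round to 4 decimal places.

taxon1–taxon2: 9/19 sites differ → p ≈ 0.473684, d = −0.75 ln(1 − 0.631579) = 0.748897 ≈ 0.7489.
taxon1–taxon3: 7/19 sites differ → p ≈ 0.368421, d = −0.75 ln(1 − 0.491228) = 0.506816 ≈ 0.5068.
taxon2–taxon3: 7/19 sites differ → p ≈ 0.368421, d = −0.75 ln(1 − 0.491228) = 0.506816 ≈ 0.5068.

d(taxon1,taxon2) = 0.7489, d(taxon1,taxon3) = 0.5068, d(taxon2,taxon3) = 0.5068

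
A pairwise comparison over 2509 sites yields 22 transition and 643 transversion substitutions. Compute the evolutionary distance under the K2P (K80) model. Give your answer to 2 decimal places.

0.34

P = 22/2509 ≈ 0.008768 and Q = 643/2509 ≈ 0.256277.
Under the Kimura two-parameter model, d = −½ ln(1 − 2P − Q) − ¼ ln(1 − 2Q).
1 − 2P − Q = 0.726187, giving −½ ln(0.726187) = 0.159974.
1 − 2Q = 0.487446, giving −¼ ln(0.487446) = 0.179644.
d = 0.159974 + 0.179644 = 0.339618.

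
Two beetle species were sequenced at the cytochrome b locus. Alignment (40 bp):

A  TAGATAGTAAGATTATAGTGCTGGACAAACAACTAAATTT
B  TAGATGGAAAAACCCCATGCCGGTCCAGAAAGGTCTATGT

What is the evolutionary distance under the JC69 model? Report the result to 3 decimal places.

The sequences differ at 20 of 40 sites, so p = 20/40 = 0.5.
d = −(3/4) ln(1 − 4p/3) = −0.75 ln(1 − 0.666667) = −0.75 ln(0.333333)
  = −0.75 × (-1.098613) = 0.823960 substitutions/site.

0.824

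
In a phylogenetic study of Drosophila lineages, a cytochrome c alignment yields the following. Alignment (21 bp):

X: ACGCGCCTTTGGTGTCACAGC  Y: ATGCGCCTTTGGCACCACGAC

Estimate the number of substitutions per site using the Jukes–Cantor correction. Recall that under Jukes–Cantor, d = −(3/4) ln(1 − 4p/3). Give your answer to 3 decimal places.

0.360

The sequences differ at 6 of 21 sites (2, 13, 14, 15, 19, 20), so p = 6/21 ≈ 0.285714.
d = −(3/4) ln(1 − 4p/3) = −0.75 ln(1 − 0.380952) = −0.75 ln(0.619048)
  = −0.75 × (-0.479572) = 0.359679 substitutions/site.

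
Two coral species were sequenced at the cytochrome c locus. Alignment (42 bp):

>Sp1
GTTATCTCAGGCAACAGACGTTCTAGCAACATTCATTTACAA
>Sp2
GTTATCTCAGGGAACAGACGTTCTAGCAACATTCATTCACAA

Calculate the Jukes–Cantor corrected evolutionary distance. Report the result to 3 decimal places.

0.049

The sequences differ at 2 of 42 sites (12, 38), so p = 2/42 ≈ 0.047619.
d = −(3/4) ln(1 − 4p/3) = −0.75 ln(1 − 0.063492) = −0.75 ln(0.936508)
  = −0.75 × (-0.065597) = 0.049198 substitutions/site.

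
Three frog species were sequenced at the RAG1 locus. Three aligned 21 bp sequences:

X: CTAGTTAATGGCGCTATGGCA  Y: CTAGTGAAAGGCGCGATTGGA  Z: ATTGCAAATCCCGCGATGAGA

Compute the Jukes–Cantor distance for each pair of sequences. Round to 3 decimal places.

d(X,Y) = 0.286, d(X,Z) = 0.635, d(Y,Z) = 0.635

X–Y: 5/21 sites differ → p ≈ 0.238095, d = −0.75 ln(1 − 0.31746) = 0.286451 ≈ 0.286.
X–Z: 9/21 sites differ → p ≈ 0.428571, d = −0.75 ln(1 − 0.571428) = 0.635472 ≈ 0.635.
Y–Z: 9/21 sites differ → p ≈ 0.428571, d = −0.75 ln(1 − 0.571428) = 0.635472 ≈ 0.635.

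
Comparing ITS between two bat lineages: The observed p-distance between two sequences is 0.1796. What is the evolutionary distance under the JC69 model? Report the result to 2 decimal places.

0.21

d = −(3/4) ln(1 − 4p/3) = −0.75 ln(1 − 0.239467) = −0.75 ln(0.760533)
  = −0.75 × (-0.273736) = 0.205302 substitutions/site.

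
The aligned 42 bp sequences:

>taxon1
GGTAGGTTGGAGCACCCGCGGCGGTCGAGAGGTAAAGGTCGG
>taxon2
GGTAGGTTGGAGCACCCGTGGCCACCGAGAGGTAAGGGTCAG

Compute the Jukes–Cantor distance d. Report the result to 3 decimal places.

0.158

The sequences differ at 6 of 42 sites (19, 23, 24, 25, 36, 41), so p = 6/42 ≈ 0.142857.
d = −(3/4) ln(1 − 4p/3) = −0.75 ln(1 − 0.190476) = −0.75 ln(0.809524)
  = −0.75 × (-0.211309) = 0.158482 substitutions/site.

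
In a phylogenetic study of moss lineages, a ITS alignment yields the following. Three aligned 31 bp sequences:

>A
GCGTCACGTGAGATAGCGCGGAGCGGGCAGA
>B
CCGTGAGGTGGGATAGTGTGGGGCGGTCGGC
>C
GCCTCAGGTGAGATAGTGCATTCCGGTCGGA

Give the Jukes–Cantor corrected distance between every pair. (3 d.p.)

d(A,B) = 0.422, d(A,C) = 0.367, d(B,C) = 0.422

A–B: 10/31 sites differ → p ≈ 0.322581, d = −0.75 ln(1 − 0.430108) = 0.421731 ≈ 0.422.
A–C: 9/31 sites differ → p ≈ 0.290323, d = −0.75 ln(1 − 0.387097) = 0.367161 ≈ 0.367.
B–C: 10/31 sites differ → p ≈ 0.322581, d = −0.75 ln(1 − 0.430108) = 0.421731 ≈ 0.422.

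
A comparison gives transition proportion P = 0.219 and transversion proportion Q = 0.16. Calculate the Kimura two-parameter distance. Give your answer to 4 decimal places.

Under the Kimura two-parameter model, d = −½ ln(1 − 2P − Q) − ¼ ln(1 − 2Q).
1 − 2P − Q = 0.402, giving −½ ln(0.402) = 0.455652.
1 − 2Q = 0.68, giving −¼ ln(0.68) = 0.096416.
d = 0.455652 + 0.096416 = 0.552068.

0.5521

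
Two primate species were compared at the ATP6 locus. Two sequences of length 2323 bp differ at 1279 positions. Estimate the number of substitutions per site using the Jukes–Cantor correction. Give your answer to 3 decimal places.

p = 1279/2323 ≈ 0.550581.
d = −(3/4) ln(1 − 4p/3) = −0.75 ln(1 − 0.734108) = −0.75 ln(0.265892)
  = −0.75 × (-1.324665) = 0.993499 substitutions/site.

0.993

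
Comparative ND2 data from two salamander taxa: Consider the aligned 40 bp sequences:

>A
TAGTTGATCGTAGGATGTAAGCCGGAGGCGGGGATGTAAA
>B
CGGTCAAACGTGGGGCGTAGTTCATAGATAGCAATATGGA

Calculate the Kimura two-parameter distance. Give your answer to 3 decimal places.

Of 40 sites, 17 differences are transitions and 4 are transversions, so P = 17/40 = 0.425 and Q = 4/40 = 0.1.
Under the Kimura two-parameter model, d = −½ ln(1 − 2P − Q) − ¼ ln(1 − 2Q).
1 − 2P − Q = 0.05, giving −½ ln(0.05) = 1.497866.
1 − 2Q = 0.8, giving −¼ ln(0.8) = 0.055786.
d = 1.497866 + 0.055786 = 1.553652.

1.554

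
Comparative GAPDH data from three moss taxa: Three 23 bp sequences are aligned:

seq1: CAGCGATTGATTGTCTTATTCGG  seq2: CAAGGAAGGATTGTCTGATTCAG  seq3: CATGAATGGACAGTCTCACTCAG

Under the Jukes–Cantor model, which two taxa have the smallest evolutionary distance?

seq1 and seq2

seq1–seq2: 6/23 differ, p = 0.261, d = 0.321.
seq1–seq3: 9/23 differ, p = 0.391, d = 0.553.
seq2–seq3: 7/23 differ, p = 0.304, d = 0.390.
The smallest distance is between seq1 and seq2.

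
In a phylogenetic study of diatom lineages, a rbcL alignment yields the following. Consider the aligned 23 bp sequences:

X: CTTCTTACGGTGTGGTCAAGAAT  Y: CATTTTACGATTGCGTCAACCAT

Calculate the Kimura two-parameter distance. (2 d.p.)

0.47

Of 23 sites, 2 differences are transitions and 6 are transversions, so P = 2/23 ≈ 0.086957 and Q = 6/23 ≈ 0.26087.
Under the Kimura two-parameter model, d = −½ ln(1 − 2P − Q) − ¼ ln(1 − 2Q).
1 − 2P − Q = 0.565216, giving −½ ln(0.565216) = 0.285274.
1 − 2Q = 0.47826, giving −¼ ln(0.47826) = 0.184400.
d = 0.285274 + 0.184400 = 0.469674.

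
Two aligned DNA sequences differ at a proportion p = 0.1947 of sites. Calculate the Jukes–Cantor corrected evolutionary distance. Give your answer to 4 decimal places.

0.2254

d = −(3/4) ln(1 − 4p/3) = −0.75 ln(1 − 0.2596) = −0.75 ln(0.7404)
  = −0.75 × (-0.300565) = 0.225424 substitutions/site.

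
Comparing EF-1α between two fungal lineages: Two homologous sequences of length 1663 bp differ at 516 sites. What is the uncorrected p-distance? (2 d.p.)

p = 516/1663 = 0.310282… ≈ 0.31 (to 2 d.p.).

0.31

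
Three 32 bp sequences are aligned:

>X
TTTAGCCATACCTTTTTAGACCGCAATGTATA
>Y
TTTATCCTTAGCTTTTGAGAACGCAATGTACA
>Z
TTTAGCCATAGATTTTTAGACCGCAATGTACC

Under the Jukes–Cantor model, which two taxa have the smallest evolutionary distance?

X–Y: 6/32 differ, p = 0.188, d = 0.216.
X–Z: 4/32 differ, p = 0.125, d = 0.137.
Y–Z: 6/32 differ, p = 0.188, d = 0.216.
The smallest distance is between X and Z.

X and Z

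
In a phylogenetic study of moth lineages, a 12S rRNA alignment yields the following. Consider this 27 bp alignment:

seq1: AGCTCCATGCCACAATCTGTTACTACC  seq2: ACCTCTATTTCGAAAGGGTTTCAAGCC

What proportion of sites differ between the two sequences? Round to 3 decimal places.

0.519

The sequences differ at 14 of 27 positions.
p = 14/27 = 0.518518… ≈ 0.519 (to 3 d.p.).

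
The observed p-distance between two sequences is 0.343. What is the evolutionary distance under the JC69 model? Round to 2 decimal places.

d = −(3/4) ln(1 − 4p/3) = −0.75 ln(1 − 0.457333) = −0.75 ln(0.542667)
  = −0.75 × (-0.611259) = 0.458444 substitutions/site.

0.46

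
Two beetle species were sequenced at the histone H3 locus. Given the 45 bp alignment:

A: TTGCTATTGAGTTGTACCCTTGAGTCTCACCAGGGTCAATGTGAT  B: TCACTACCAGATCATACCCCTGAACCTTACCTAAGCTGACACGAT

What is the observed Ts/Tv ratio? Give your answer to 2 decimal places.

Transitions are A↔G and C↔T; transversions are all other mismatches.
Transitions: 21. Transversions: 1.
R = 21/1 = 21.00.

21.00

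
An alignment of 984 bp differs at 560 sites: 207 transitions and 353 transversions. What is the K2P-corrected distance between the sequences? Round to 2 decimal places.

1.07

P = 207/984 ≈ 0.210366 and Q = 353/984 ≈ 0.35874.
Under the Kimura two-parameter model, d = −½ ln(1 − 2P − Q) − ¼ ln(1 − 2Q).
1 − 2P − Q = 0.220528, giving −½ ln(0.220528) = 0.755865.
1 − 2Q = 0.28252, giving −¼ ln(0.28252) = 0.316001.
d = 0.755865 + 0.316001 = 1.071866.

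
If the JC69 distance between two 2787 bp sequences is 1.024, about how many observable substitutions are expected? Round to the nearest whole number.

Invert JC69: p = (3/4)(1 − e^(−4d/3)) = 0.75 × (1 − e^(-1.365333)) = 0.75 × (1 − 0.255296) = 0.558528.
Expected differing sites = pL ≈ 0.558528 × 2787 = 1556.617536 ≈ 1557.

1557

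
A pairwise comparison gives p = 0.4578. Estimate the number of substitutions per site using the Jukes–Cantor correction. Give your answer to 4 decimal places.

d = −(3/4) ln(1 − 4p/3) = −0.75 ln(1 − 0.6104) = −0.75 ln(0.3896)
  = −0.75 × (-0.942635) = 0.706976 substitutions/site.

0.7070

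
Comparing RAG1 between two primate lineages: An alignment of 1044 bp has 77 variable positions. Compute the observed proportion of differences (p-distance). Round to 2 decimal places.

p = 77/1044 = 0.073754… ≈ 0.07 (to 2 d.p.).

0.07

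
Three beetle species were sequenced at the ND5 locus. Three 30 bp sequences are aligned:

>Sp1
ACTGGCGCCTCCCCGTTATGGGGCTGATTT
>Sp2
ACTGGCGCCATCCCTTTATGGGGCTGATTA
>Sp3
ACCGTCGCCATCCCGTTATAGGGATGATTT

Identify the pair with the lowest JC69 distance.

Sp1 and Sp2

Sp1–Sp2: 4/30 differ, p = 0.133, d = 0.147.
Sp1–Sp3: 6/30 differ, p = 0.200, d = 0.233.
Sp2–Sp3: 6/30 differ, p = 0.200, d = 0.233.
The smallest distance is between Sp1 and Sp2.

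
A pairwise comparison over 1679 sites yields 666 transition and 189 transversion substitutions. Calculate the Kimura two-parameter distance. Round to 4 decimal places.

P = 666/1679 ≈ 0.396665 and Q = 189/1679 ≈ 0.112567.
Under the Kimura two-parameter model, d = −½ ln(1 − 2P − Q) − ¼ ln(1 − 2Q).
1 − 2P − Q = 0.094103, giving −½ ln(0.094103) = 1.181683.
1 − 2Q = 0.774866, giving −¼ ln(0.774866) = 0.063766.
d = 1.181683 + 0.063766 = 1.245449.

1.2454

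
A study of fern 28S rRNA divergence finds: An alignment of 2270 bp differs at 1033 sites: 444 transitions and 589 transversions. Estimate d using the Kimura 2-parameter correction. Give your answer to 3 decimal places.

0.709

P = 444/2270 ≈ 0.195595 and Q = 589/2270 ≈ 0.259471.
Under the Kimura two-parameter model, d = −½ ln(1 − 2P − Q) − ¼ ln(1 − 2Q).
1 − 2P − Q = 0.349339, giving −½ ln(0.349339) = 0.525856.
1 − 2Q = 0.481058, giving −¼ ln(0.481058) = 0.182942.
d = 0.525856 + 0.182942 = 0.708798.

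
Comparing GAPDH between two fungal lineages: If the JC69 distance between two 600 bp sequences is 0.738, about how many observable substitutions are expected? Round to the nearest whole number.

282

Invert JC69: p = (3/4)(1 − e^(−4d/3)) = 0.75 × (1 − e^(-0.984)) = 0.75 × (1 − 0.373813) = 0.469640.
Expected differing sites = pL ≈ 0.469640 × 600 = 281.784 ≈ 282.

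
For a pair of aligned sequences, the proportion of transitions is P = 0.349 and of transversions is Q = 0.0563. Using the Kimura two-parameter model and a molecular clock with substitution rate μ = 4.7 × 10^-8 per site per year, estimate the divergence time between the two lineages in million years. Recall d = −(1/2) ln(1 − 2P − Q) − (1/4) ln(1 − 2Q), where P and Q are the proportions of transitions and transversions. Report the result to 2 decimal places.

Under the Kimura two-parameter model, d = −½ ln(1 − 2P − Q) − ¼ ln(1 − 2Q).
1 − 2P − Q = 0.2457, giving −½ ln(0.2457) = 0.701822.
1 − 2Q = 0.8874, giving −¼ ln(0.8874) = 0.029865.
d = 0.701822 + 0.029865 = 0.731687.
Under a molecular clock d = 2μt, so t = d/(2μ) = 0.731687 / (2 × 4.7 × 10^-8) = 7.78 million years.

7.78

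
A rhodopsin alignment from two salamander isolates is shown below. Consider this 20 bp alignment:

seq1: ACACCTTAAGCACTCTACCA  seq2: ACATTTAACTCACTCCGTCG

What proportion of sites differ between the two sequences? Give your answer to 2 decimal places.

0.45

The sequences differ at 9 of 20 positions (sites 4, 5, 7, 9, 10, 16, 17, 18, 20).
p = 9/20 = 0.45.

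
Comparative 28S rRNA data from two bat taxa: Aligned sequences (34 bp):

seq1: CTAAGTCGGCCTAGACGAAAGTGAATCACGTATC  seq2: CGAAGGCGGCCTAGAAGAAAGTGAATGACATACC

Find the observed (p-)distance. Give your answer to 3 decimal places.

0.176

The sequences differ at 6 of 34 positions (sites 2, 6, 16, 27, 30, 33).
p = 6/34 = 0.176470… ≈ 0.176 (to 3 d.p.).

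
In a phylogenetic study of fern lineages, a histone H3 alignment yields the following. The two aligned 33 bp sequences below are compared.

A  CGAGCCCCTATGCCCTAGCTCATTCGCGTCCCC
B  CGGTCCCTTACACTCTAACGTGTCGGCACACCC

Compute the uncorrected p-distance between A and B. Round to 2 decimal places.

The sequences differ at 15 of 33 positions.
p = 15/33 = 0.454545… ≈ 0.45 (to 2 d.p.).

0.45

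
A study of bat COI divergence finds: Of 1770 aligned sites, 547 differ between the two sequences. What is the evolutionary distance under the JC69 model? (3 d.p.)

0.398

p = 547/1770 ≈ 0.30904.
d = −(3/4) ln(1 − 4p/3) = −0.75 ln(1 − 0.412053) = −0.75 ln(0.587947)
  = −0.75 × (-0.531118) = 0.398339 substitutions/site.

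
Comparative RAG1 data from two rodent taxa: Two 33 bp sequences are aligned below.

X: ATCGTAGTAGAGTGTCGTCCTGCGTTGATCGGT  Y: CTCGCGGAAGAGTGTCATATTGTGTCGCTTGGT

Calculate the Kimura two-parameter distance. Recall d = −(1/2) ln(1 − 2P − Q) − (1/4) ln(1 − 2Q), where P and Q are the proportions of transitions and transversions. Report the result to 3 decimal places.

Of 33 sites, 7 differences are transitions and 4 are transversions, so P = 7/33 ≈ 0.212121 and Q = 4/33 ≈ 0.121212.
Under the Kimura two-parameter model, d = −½ ln(1 − 2P − Q) − ¼ ln(1 − 2Q).
1 − 2P − Q = 0.454546, giving −½ ln(0.454546) = 0.394228.
1 − 2Q = 0.757576, giving −¼ ln(0.757576) = 0.069408.
d = 0.394228 + 0.069408 = 0.463636.

0.464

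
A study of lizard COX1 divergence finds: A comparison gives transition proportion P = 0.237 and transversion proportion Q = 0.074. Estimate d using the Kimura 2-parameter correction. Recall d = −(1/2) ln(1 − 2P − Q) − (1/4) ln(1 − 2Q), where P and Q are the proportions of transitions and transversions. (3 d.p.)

Under the Kimura two-parameter model, d = −½ ln(1 − 2P − Q) − ¼ ln(1 − 2Q).
1 − 2P − Q = 0.452, giving −½ ln(0.452) = 0.397037.
1 − 2Q = 0.852, giving −¼ ln(0.852) = 0.040042.
d = 0.397037 + 0.040042 = 0.437079.

0.437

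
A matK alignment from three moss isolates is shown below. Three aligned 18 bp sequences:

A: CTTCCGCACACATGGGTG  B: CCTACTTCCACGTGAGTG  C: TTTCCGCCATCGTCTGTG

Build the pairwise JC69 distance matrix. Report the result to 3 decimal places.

A–B: 7/18 sites differ → p ≈ 0.388889, d = −0.75 ln(1 − 0.518519) = 0.548166 ≈ 0.548.
A–C: 7/18 sites differ → p ≈ 0.388889, d = −0.75 ln(1 − 0.518519) = 0.548166 ≈ 0.548.
B–C: 9/18 sites differ → p = 0.5, d = −0.75 ln(1 − 0.666667) = 0.823960 ≈ 0.824.

d(A,B) = 0.548, d(A,C) = 0.548, d(B,C) = 0.824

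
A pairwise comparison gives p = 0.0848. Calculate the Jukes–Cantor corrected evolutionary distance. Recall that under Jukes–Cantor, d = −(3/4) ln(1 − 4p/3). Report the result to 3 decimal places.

d = −(3/4) ln(1 − 4p/3) = −0.75 ln(1 − 0.113067) = −0.75 ln(0.886933)
  = −0.75 × (-0.119986) = 0.089990 substitutions/site.

0.090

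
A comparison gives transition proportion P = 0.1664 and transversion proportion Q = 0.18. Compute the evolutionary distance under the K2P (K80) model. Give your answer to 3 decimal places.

0.471

Under the Kimura two-parameter model, d = −½ ln(1 − 2P − Q) − ¼ ln(1 − 2Q).
1 − 2P − Q = 0.4872, giving −½ ln(0.4872) = 0.359540.
1 − 2Q = 0.64, giving −¼ ln(0.64) = 0.111572.
d = 0.359540 + 0.111572 = 0.471112.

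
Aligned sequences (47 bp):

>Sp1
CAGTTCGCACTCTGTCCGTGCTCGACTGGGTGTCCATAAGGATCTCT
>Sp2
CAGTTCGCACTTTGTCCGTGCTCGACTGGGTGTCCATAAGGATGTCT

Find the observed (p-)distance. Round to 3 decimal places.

The sequences differ at 2 of 47 positions (sites 12, 44).
p = 2/47 = 0.042553… ≈ 0.043 (to 3 d.p.).

0.043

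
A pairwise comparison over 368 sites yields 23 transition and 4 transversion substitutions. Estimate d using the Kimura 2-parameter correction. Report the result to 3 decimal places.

P = 23/368 = 0.0625 and Q = 4/368 ≈ 0.01087.
Under the Kimura two-parameter model, d = −½ ln(1 − 2P − Q) − ¼ ln(1 − 2Q).
1 − 2P − Q = 0.86413, giving −½ ln(0.86413) = 0.073016.
1 − 2Q = 0.97826, giving −¼ ln(0.97826) = 0.005495.
d = 0.073016 + 0.005495 = 0.078511.

0.079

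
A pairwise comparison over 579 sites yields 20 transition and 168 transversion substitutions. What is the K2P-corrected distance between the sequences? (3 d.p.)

0.440

P = 20/579 ≈ 0.034542 and Q = 168/579 ≈ 0.290155.
Under the Kimura two-parameter model, d = −½ ln(1 − 2P − Q) − ¼ ln(1 − 2Q).
1 − 2P − Q = 0.640761, giving −½ ln(0.640761) = 0.222549.
1 − 2Q = 0.41969, giving −¼ ln(0.41969) = 0.217060.
d = 0.222549 + 0.217060 = 0.439609.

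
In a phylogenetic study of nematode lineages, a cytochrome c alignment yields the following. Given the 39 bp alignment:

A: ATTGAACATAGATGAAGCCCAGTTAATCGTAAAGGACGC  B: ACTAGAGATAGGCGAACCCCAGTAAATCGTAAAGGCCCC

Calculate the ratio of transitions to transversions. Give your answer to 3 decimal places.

1.000

Transitions are A↔G and C↔T; transversions are all other mismatches.
Transitions: 5. Transversions: 5.
R = 5/5 = 1.000.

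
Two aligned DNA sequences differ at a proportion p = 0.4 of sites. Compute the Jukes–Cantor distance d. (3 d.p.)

0.572

d = −(3/4) ln(1 − 4p/3) = −0.75 ln(1 − 0.533333) = −0.75 ln(0.466667)
  = −0.75 × (-0.762139) = 0.571604 substitutions/site.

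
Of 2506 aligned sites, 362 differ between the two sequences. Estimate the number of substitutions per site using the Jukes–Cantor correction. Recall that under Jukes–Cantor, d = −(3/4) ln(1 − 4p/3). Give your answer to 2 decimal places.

0.16

p = 362/2506 ≈ 0.144453.
d = −(3/4) ln(1 − 4p/3) = −0.75 ln(1 − 0.192604) = −0.75 ln(0.807396)
  = −0.75 × (-0.213941) = 0.160456 substitutions/site.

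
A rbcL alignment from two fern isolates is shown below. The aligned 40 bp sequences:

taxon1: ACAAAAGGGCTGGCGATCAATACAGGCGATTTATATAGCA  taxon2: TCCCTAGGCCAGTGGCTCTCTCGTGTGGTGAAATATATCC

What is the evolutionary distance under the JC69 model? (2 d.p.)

0.99

The sequences differ at 22 of 40 sites, so p = 22/40 = 0.55.
d = −(3/4) ln(1 − 4p/3) = −0.75 ln(1 − 0.733333) = −0.75 ln(0.266667)
  = −0.75 × (-1.321755) = 0.991316 substitutions/site.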